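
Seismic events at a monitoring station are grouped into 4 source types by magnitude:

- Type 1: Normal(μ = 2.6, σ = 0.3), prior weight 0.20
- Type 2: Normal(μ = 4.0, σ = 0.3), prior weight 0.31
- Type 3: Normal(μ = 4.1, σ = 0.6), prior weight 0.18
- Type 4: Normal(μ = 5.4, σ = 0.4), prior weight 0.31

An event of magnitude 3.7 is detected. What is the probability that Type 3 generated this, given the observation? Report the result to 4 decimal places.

0.2768

Posterior ∝ prior × likelihood, so P(k | x) ∝ P(Z=k) f_k(x); normalise over all components.
Evaluate each component's likelihood at the observed value:
  L_1 = (1/(0.3·√(2π)))·exp(−(3.7−2.6)²/(2·0.3²)) = 1.329808·exp(-6.72222) = 0.0016009
  L_2 = (1/(0.3·√(2π)))·exp(−(3.7−4.0)²/(2·0.3²)) = 1.329808·exp(-0.50000) = 0.806569
  L_3 = (1/(0.6·√(2π)))·exp(−(3.7−4.1)²/(2·0.6²)) = 0.664904·exp(-0.22222) = 0.532413
  L_4 = (1/(0.4·√(2π)))·exp(−(3.7−5.4)²/(2·0.4²)) = 0.997356·exp(-9.03125) = 0.000119297
Prior × likelihood for each component:
  P(Z=1)·L_1 = 0.20 × 0.0016009 = 0.00032018
  P(Z=2)·L_2 = 0.31 × 0.806569 = 0.250036
  P(Z=3)·L_3 = 0.18 × 0.532413 = 0.0958344
  P(Z=4)·L_4 = 0.31 × 0.000119297 = 3.69819e-05
Marginal: 0.00032018 + 0.250036 + 0.0958344 + 3.69819e-05 = 0.346228
P(Type 3 | x) ≈ 0.2768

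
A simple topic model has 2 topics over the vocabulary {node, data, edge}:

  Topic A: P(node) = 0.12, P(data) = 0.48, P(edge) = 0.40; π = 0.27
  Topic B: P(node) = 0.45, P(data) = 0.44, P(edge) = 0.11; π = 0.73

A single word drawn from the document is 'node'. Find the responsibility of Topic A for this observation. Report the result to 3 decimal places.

Apply Bayes' rule: the posterior for each component is proportional to its prior times its likelihood at x.
Component likelihoods at x = 'node':
  p_A = P(node | comp) = 0.12
  p_B = P(node | comp) = 0.45
Prior × likelihood for each component:
  P(Z=A)·p_A = 0.27 × 0.12 = 0.0324
  P(Z=B)·p_B = 0.73 × 0.45 = 0.3285
Normaliser: 0.0324 + 0.3285 = 0.3609
Responsibility of Topic A: 0.0324 / 0.3609 ≈ 0.090

0.090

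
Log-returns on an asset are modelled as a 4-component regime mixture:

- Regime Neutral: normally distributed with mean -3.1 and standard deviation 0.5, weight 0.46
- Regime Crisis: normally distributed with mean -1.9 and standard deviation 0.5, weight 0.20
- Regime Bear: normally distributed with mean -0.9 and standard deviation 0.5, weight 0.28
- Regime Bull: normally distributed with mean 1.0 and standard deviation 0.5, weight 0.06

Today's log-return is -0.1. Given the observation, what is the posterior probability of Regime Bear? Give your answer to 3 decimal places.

0.932

Apply Bayes' rule: the posterior for each component is proportional to its prior times its likelihood at x.
Normal densities:
  L_Neutral = 1.21518e-08
  L_Crisis = 0.0012238
  L_Bear = 0.221842
  L_Bull = 0.0709492
Weight by the priors:
  P(Z=Neutral)·L_Neutral = 0.46 × 1.21518e-08 = 5.58981e-09
  P(Z=Crisis)·L_Crisis = 0.20 × 0.0012238 = 0.000244761
  P(Z=Bear)·L_Bear = 0.28 × 0.221842 = 0.0621157
  P(Z=Bull)·L_Bull = 0.06 × 0.0709492 = 0.00425695
Normaliser: 5.58981e-09 + 0.000244761 + 0.0621157 + 0.00425695 = 0.0666174
Responsibility of Regime Bear: 0.0621157 / 0.0666174 ≈ 0.932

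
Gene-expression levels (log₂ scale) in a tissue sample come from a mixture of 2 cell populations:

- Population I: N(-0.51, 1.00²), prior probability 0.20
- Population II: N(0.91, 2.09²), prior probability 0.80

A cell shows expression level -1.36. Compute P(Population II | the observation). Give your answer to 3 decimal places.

P(component k | x) = π_k·f_k(x) / marginal(x), where marginal(x) = Σ_j π_j·f_j(x).
Normal densities:
  f_I = 0.277985
  f_II = 0.105828
Multiply by the mixture weights:
  π_I·f_I = 0.20 × 0.277985 = 0.055597
  π_II·f_II = 0.80 × 0.105828 = 0.0846628
Sum: 0.055597 + 0.0846628 = 0.14026
P(Population II | the observation) = 0.0846628 / 0.14026 ≈ 0.604

0.604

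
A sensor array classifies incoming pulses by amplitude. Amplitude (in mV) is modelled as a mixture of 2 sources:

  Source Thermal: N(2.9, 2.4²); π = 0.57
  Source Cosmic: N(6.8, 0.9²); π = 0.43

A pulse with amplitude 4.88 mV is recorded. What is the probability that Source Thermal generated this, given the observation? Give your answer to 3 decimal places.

0.775

Apply Bayes' rule: the posterior for each component is proportional to its prior times its likelihood at x.
Normal densities:
  L_Thermal = (1/(2.4·√(2π)))·exp(−(4.88−2.9)²/(2·2.4²)) = 0.166226·exp(-0.34031) = 0.118278
  L_Cosmic = (1/(0.9·√(2π)))·exp(−(4.88−6.8)²/(2·0.9²)) = 0.443269·exp(-2.27556) = 0.0455414
Prior × likelihood for each component:
  π_Thermal·L_Thermal = 0.57 × 0.118278 = 0.0674183
  π_Cosmic·L_Cosmic = 0.43 × 0.0455414 = 0.0195828
Evidence: 0.0674183 + 0.0195828 = 0.0870011
So the posterior for Source Thermal is 0.0674183 / 0.0870011 ≈ 0.775.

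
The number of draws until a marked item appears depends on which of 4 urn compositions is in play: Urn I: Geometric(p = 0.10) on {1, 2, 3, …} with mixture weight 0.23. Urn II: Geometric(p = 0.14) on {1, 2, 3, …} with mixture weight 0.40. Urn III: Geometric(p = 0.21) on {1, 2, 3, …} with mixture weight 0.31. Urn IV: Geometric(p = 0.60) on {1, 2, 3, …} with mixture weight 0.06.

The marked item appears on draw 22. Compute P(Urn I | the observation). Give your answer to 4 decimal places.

Posterior ∝ prior × likelihood, so P(k | x) ∝ π_k f_k(x); normalise over all components.
Evaluate each component's likelihood at the observed value:
  L_I = 0.10·(1−0.10)^21 = 0.10·0.109419 = 0.0109419
  L_II = 0.14·(1−0.14)^21 = 0.14·0.042118 = 0.00589652
  L_III = 0.21·(1−0.21)^21 = 0.21·0.00708221 = 0.00148726
  L_IV = 0.60·(1−0.60)^21 = 0.60·4.39805e-09 = 2.63883e-09
Weight by the priors:
  π_I·L_I = 0.23 × 0.0109419 = 0.00251664
  π_II·L_II = 0.40 × 0.00589652 = 0.00235861
  π_III·L_III = 0.31 × 0.00148726 = 0.000461052
  π_IV·L_IV = 0.06 × 2.63883e-09 = 1.5833e-10
Sum: 0.00251664 + 0.00235861 + 0.000461052 + 1.5833e-10 = 0.0053363
P(Urn I | the observation) ≈ 0.4716

0.4716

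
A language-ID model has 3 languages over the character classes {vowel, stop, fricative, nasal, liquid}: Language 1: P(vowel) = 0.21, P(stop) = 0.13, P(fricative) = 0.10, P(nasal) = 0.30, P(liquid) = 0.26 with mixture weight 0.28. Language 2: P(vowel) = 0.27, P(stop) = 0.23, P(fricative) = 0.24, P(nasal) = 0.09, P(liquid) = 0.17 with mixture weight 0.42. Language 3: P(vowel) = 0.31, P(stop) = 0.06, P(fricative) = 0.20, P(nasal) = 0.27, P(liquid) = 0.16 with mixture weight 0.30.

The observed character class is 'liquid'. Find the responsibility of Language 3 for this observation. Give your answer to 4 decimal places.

0.2497

By Bayes' theorem, P(k | x) = π_k f_k(x) / Σ_j π_j f_j(x).
Component likelihoods at x = 'liquid':
  f_1 = P(liquid | comp) = 0.26
  f_2 = P(liquid | comp) = 0.17
  f_3 = P(liquid | comp) = 0.16
Weight by the priors:
  π_1·f_1 = 0.28 × 0.26 = 0.0728
  π_2·f_2 = 0.42 × 0.17 = 0.0714
  π_3·f_3 = 0.30 × 0.16 = 0.048
Normaliser: 0.0728 + 0.0714 + 0.048 = 0.1922
P(Language 3 | 'liquid') = 0.048 / 0.1922 ≈ 0.2497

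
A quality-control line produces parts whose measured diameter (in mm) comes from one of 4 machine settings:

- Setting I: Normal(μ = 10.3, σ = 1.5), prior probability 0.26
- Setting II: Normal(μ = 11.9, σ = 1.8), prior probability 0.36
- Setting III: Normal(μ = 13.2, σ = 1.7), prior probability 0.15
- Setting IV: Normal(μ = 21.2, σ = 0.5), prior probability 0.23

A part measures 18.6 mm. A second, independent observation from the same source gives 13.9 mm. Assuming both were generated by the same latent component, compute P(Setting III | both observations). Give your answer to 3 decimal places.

By Bayes' theorem, P(k | x) = π_k f_k(x) / Σ_j π_j f_j(x).
Since both observations come from the same component, the likelihood for component k is f_k(x₁)·f_k(x₂).
  f_I = [(1/(1.5·√(2π)))·exp(−(18.6−10.3)²/(2·1.5²)) = 0.265962·exp(-15.30889) = 5.97383e-08] × [0.0149297] = 8.91874e-10
  f_II = [(1/(1.8·√(2π)))·exp(−(18.6−11.9)²/(2·1.8²)) = 0.221635·exp(-6.92747) = 0.000217308] × [0.119551] = 2.59795e-05
  f_III = [(1/(1.7·√(2π)))·exp(−(18.6−13.2)²/(2·1.7²)) = 0.234672·exp(-5.04498) = 0.00151166] × [0.215598] = 0.000325909
  f_IV = [(1/(0.5·√(2π)))·exp(−(18.6−21.2)²/(2·0.5²)) = 0.797885·exp(-13.52000) = 1.07221e-06] × [4.1194e-47] = 4.41685e-53
Multiply by the mixture weights:
  π_I·f_I = 0.26 × 8.91874e-10 = 2.31887e-10
  π_II·f_II = 0.36 × 2.59795e-05 = 9.35261e-06
  π_III·f_III = 0.15 × 0.000325909 = 4.88864e-05
  π_IV·f_IV = 0.23 × 4.41685e-53 = 1.01588e-53
Sum: 2.31887e-10 + 9.35261e-06 + 4.88864e-05 + 1.01588e-53 = 5.82392e-05
Responsibility of Setting III: 4.88864e-05 / 5.82392e-05 ≈ 0.839

0.839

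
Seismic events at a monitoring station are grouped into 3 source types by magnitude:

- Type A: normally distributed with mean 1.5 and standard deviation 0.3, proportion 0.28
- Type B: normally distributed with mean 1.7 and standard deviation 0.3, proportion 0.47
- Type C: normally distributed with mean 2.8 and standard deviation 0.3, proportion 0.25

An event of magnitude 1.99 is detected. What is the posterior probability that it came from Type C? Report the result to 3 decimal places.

By Bayes' theorem, P(k | x) = w_k f_k(x) / Σ_j w_j f_j(x).
Evaluate each component's likelihood at the observed value:
  L_A = (1/(0.3·√(2π)))·exp(−(1.99−1.5)²/(2·0.3²)) = 1.329808·exp(-1.33389) = 0.350339
  L_B = (1/(0.3·√(2π)))·exp(−(1.99−1.7)²/(2·0.3²)) = 1.329808·exp(-0.46722) = 0.833445
  L_C = (1/(0.3·√(2π)))·exp(−(1.99−2.8)²/(2·0.3²)) = 1.329808·exp(-3.64500) = 0.0347364
Prior × likelihood for each component:
  w_A·L_A = 0.28 × 0.350339 = 0.0980949
  w_B·L_B = 0.47 × 0.833445 = 0.391719
  w_C·L_C = 0.25 × 0.0347364 = 0.00868411
Denominator: 0.0980949 + 0.391719 + 0.00868411 = 0.498498
Responsibility of Type C: 0.00868411 / 0.498498 ≈ 0.017

0.017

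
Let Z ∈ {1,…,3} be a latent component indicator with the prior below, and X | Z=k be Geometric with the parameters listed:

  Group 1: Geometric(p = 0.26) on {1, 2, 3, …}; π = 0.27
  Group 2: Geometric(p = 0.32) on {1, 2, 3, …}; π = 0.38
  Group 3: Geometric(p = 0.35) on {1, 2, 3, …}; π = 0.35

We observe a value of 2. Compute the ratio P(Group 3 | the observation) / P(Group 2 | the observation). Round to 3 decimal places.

0.963

Posterior odds = (P(Z=i) f_i(x)) / (P(Z=j) f_j(x)); the normalising sum cancels.
Evaluate each component's likelihood at the observed value:
  p_1 = 0.26·(1−0.26)^1 = 0.26·0.74 = 0.1924
  p_2 = 0.32·(1−0.32)^1 = 0.32·0.68 = 0.2176
  p_3 = 0.35·(1−0.35)^1 = 0.35·0.65 = 0.2275
Odds = (0.35/0.38) × (0.2275/0.2176) = 0.921053 × 1.0455 ≈ 0.963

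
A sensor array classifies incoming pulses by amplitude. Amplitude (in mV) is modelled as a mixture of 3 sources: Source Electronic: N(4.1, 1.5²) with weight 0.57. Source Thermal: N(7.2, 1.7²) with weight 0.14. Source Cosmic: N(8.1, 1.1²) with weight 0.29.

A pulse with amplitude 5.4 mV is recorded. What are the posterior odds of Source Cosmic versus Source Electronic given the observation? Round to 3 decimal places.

0.050

Only the two components matter; the odds are (w_i f_i(x)) / (w_j f_j(x)).
Normal densities:
  L_Electronic = 0.182691
  L_Thermal = 0.133973
  L_Cosmic = 0.0178341
Odds = (0.29/0.57) × (0.0178341/0.182691) = 0.508772 × 0.0976187 ≈ 0.050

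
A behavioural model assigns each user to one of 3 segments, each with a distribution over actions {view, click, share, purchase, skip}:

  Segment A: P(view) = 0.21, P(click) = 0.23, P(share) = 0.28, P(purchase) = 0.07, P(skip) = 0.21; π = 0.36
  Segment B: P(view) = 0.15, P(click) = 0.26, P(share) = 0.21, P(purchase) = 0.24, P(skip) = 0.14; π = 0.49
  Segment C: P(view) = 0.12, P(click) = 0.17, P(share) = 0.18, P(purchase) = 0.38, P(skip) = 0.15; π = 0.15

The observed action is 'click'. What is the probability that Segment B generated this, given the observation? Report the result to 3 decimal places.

0.541

The responsibility of component k is w_k f_k(x) divided by Σ_j w_j f_j(x).
Categorical probabilities:
  f_A = P(click | comp) = 0.23
  f_B = P(click | comp) = 0.26
  f_C = P(click | comp) = 0.17
Unnormalised posteriors:
  w_A·f_A = 0.36 × 0.23 = 0.0828
  w_B·f_B = 0.49 × 0.26 = 0.1274
  w_C·f_C = 0.15 × 0.17 = 0.0255
Marginal: 0.0828 + 0.1274 + 0.0255 = 0.2357
P(Segment B | data) = 0.1274 / 0.2357 ≈ 0.541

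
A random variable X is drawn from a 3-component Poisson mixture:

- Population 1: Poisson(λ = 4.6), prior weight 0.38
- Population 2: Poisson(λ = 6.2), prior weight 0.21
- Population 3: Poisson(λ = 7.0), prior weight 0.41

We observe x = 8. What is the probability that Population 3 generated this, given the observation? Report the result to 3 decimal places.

0.560

The responsibility of component k is w_k f_k(x) divided by Σ_j w_j f_j(x).
Component likelihoods at x = 8:
  p_1 = 0.049979
  p_2 = 0.109897
  p_3 = 0.130377
Prior × likelihood for each component:
  w_1·p_1 = 0.38 × 0.049979 = 0.018992
  w_2·p_2 = 0.21 × 0.109897 = 0.0230784
  w_3·p_3 = 0.41 × 0.130377 = 0.0534547
Sum: 0.018992 + 0.0230784 + 0.0534547 = 0.0955252
Responsibility of Population 3: 0.0534547 / 0.0955252 ≈ 0.560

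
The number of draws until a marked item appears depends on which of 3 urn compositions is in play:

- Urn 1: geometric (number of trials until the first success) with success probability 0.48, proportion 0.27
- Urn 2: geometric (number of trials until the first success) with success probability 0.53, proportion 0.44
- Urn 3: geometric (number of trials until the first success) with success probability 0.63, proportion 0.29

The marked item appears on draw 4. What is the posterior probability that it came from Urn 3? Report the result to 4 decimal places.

Posterior ∝ prior × likelihood, so P(k | x) ∝ P(Z=k) f_k(x); normalise over all components.
Evaluate each component's likelihood at the observed value:
  f_1 = 0.48·(1−0.48)^3 = 0.48·0.140608 = 0.0674918
  f_2 = 0.53·(1−0.53)^3 = 0.53·0.103823 = 0.0550262
  f_3 = 0.63·(1−0.63)^3 = 0.63·0.050653 = 0.0319114
Unnormalised posteriors:
  P(Z=1)·f_1 = 0.27 × 0.0674918 = 0.0182228
  P(Z=2)·f_2 = 0.44 × 0.0550262 = 0.0242115
  P(Z=3)·f_3 = 0.29 × 0.0319114 = 0.0092543
Evidence: 0.0182228 + 0.0242115 + 0.0092543 = 0.0516886
P(Urn 3 | data) ≈ 0.1790

0.1790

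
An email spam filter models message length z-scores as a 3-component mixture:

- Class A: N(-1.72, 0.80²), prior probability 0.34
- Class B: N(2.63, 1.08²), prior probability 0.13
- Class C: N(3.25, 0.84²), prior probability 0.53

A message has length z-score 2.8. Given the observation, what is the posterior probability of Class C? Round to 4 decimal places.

0.8214

P(component k | x) = w_k·f_k(x) / marginal(x), where marginal(x) = Σ_j w_j·f_j(x).
Component likelihoods at x = 2.8:
  p_A = (1/(0.80·√(2π)))·exp(−(2.8−-1.72)²/(2·0.80²)) = 0.498678·exp(-15.96125) = 5.83361e-08
  p_B = (1/(1.08·√(2π)))·exp(−(2.8−2.63)²/(2·1.08²)) = 0.369391·exp(-0.01239) = 0.364843
  p_C = (1/(0.84·√(2π)))·exp(−(2.8−3.25)²/(2·0.84²)) = 0.474931·exp(-0.14349) = 0.411445
Weight by the priors:
  w_A·p_A = 0.34 × 5.83361e-08 = 1.98343e-08
  w_B·p_B = 0.13 × 0.364843 = 0.0474296
  w_C·p_C = 0.53 × 0.411445 = 0.218066
Sum: 1.98343e-08 + 0.0474296 + 0.218066 = 0.265495
So the posterior for Class C is 0.218066 / 0.265495 ≈ 0.8214.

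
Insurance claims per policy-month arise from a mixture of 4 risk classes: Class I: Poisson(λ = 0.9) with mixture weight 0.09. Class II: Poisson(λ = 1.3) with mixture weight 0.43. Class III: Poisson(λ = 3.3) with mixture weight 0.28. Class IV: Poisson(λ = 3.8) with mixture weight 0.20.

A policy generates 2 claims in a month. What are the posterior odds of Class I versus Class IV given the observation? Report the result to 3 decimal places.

Posterior odds = (π_i f_i(x)) / (π_j f_j(x)); the normalising sum cancels.
Component likelihoods at x = 2 claims:
  p_I = e^(−0.9)·0.9^2/2! = 0.164661
  p_II = e^(−1.3)·1.3^2/2! = 0.230289
  p_III = e^(−3.3)·3.3^2/2! = 0.200829
  p_IV = e^(−3.8)·3.8^2/2! = 0.161517
Odds = (0.09/0.20) × (0.164661/0.161517) = 0.45 × 1.01946 ≈ 0.459

0.459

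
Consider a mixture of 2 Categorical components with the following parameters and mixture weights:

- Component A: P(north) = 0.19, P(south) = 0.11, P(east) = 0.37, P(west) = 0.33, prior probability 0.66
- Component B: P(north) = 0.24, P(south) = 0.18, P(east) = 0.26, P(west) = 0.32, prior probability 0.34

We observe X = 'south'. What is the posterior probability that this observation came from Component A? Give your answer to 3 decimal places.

Posterior ∝ prior × likelihood, so P(k | x) ∝ π_k f_k(x); normalise over all components.
Component likelihoods at x = 'south':
  f_A = 0.11
  f_B = 0.18
Prior × likelihood for each component:
  π_A·f_A = 0.66 × 0.11 = 0.0726
  π_B·f_B = 0.34 × 0.18 = 0.0612
Denominator: 0.0726 + 0.0612 = 0.1338
So the posterior for Component A is 0.0726 / 0.1338 ≈ 0.543.

0.543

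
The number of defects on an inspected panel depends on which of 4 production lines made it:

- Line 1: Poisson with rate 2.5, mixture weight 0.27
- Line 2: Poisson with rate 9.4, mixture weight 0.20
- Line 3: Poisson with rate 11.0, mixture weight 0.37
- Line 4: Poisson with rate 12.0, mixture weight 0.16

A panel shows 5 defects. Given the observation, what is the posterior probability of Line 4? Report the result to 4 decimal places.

0.0530

P(component k | x) = w_k·f_k(x) / marginal(x), where marginal(x) = Σ_j w_j·f_j(x).
Evaluate each component's likelihood at the observed value:
  p_1 = e^(−2.5)·2.5^5/5! = 0.0668009
  p_2 = e^(−9.4)·9.4^5/5! = 0.0505929
  p_3 = e^(−11.0)·11.0^5/5! = 0.0224152
  p_4 = e^(−12.0)·12.0^5/5! = 0.0127406
Multiply by the mixture weights:
  w_1·p_1 = 0.27 × 0.0668009 = 0.0180363
  w_2·p_2 = 0.20 × 0.0505929 = 0.0101186
  w_3·p_3 = 0.37 × 0.0224152 = 0.00829363
  w_4·p_4 = 0.16 × 0.0127406 = 0.0020385
Sum: 0.0180363 + 0.0101186 + 0.00829363 + 0.0020385 = 0.038487
Responsibility of Line 4: 0.0020385 / 0.038487 ≈ 0.0530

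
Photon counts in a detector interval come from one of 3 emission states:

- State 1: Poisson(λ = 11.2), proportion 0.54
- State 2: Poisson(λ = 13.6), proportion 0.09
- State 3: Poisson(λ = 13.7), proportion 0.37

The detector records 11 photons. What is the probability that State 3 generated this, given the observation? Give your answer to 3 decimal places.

Posterior ∝ prior × likelihood, so P(k | x) ∝ P(Z=k) f_k(x); normalise over all components.
Component likelihoods at x = 11 photons:
  p_1 = 0.119164
  p_2 = 0.0914887
  p_3 = 0.0897297
Weight by the priors:
  P(Z=1)·p_1 = 0.54 × 0.119164 = 0.0643485
  P(Z=2)·p_2 = 0.09 × 0.0914887 = 0.00823398
  P(Z=3)·p_3 = 0.37 × 0.0897297 = 0.0332
Normaliser: 0.0643485 + 0.00823398 + 0.0332 = 0.105782
Responsibility of State 3: 0.0332 / 0.105782 ≈ 0.314

0.314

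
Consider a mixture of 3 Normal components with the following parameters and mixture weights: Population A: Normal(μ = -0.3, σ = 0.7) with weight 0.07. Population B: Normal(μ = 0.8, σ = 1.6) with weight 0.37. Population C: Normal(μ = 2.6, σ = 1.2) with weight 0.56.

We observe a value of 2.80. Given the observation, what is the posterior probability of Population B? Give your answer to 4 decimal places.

0.1870

Posterior ∝ prior × likelihood, so P(k | x) ∝ π_k f_k(x); normalise over all components.
Evaluate each component's likelihood at the observed value:
  p_A = (1/(0.7·√(2π)))·exp(−(2.80−-0.3)²/(2·0.7²)) = 0.569918·exp(-9.80612) = 3.14099e-05
  p_B = (1/(1.6·√(2π)))·exp(−(2.80−0.8)²/(2·1.6²)) = 0.249339·exp(-0.78125) = 0.114156
  p_C = (1/(1.2·√(2π)))·exp(−(2.80−2.6)²/(2·1.2²)) = 0.332452·exp(-0.01389) = 0.327866
Unnormalised posteriors:
  π_A·p_A = 0.07 × 3.14099e-05 = 2.1987e-06
  π_B·p_B = 0.37 × 0.114156 = 0.0422376
  π_C·p_C = 0.56 × 0.327866 = 0.183605
Normaliser: 2.1987e-06 + 0.0422376 + 0.183605 = 0.225845
P(Population B | the observation) ≈ 0.1870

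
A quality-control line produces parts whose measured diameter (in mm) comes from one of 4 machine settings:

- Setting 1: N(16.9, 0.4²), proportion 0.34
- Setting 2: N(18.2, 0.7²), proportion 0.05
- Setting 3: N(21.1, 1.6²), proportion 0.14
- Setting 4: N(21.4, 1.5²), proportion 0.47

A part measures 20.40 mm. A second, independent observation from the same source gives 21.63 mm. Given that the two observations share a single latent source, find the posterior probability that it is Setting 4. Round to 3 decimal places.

0.778

P(component k | x) = π_k·f_k(x) / marginal(x), where marginal(x) = Σ_j π_j·f_j(x).
Since both observations come from the same component, the likelihood for component k is f_k(x₁)·f_k(x₂).
  L_1 = [(1/(0.4·√(2π)))·exp(−(20.40−16.9)²/(2·0.4²)) = 0.997356·exp(-38.28125) = 2.36328e-17] × [4.31535e-31] = 1.01984e-47
  L_2 = [(1/(0.7·√(2π)))·exp(−(20.40−18.2)²/(2·0.7²)) = 0.569918·exp(-4.93878) = 0.00408253] × [3.48423e-06] = 1.42245e-08
  L_3 = [(1/(1.6·√(2π)))·exp(−(20.40−21.1)²/(2·1.6²)) = 0.249339·exp(-0.09570) = 0.226583] × [0.236028] = 0.0534798
  L_4 = [(1/(1.5·√(2π)))·exp(−(20.40−21.4)²/(2·1.5²)) = 0.265962·exp(-0.22222) = 0.212965] × [0.262853] = 0.0559786
Prior × likelihood for each component:
  π_1·L_1 = 0.34 × 1.01984e-47 = 3.46744e-48
  π_2·L_2 = 0.05 × 1.42245e-08 = 7.11223e-10
  π_3·L_3 = 0.14 × 0.0534798 = 0.00748718
  π_4·L_4 = 0.47 × 0.0559786 = 0.02631
Denominator: 3.46744e-48 + 7.11223e-10 + 0.00748718 + 0.02631 = 0.0337971
So the posterior for Setting 4 is 0.02631 / 0.0337971 ≈ 0.778.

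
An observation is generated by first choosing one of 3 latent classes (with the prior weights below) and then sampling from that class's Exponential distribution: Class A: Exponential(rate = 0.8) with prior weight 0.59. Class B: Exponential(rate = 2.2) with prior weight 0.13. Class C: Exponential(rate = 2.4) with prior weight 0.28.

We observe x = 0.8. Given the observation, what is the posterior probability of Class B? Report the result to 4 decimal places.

Apply Bayes' rule: the posterior for each component is proportional to its prior times its likelihood at x.
Component likelihoods at x = 0.8:
  p_A = 0.8·e^(−0.8·0.8) = 0.8·e^(−0.6400) = 0.421834
  p_B = 2.2·e^(−2.2·0.8) = 2.2·e^(−1.7600) = 0.378499
  p_C = 2.4·e^(−2.4·0.8) = 2.4·e^(−1.9200) = 0.351857
Weight by the priors:
  P(Z=A)·p_A = 0.59 × 0.421834 = 0.248882
  P(Z=B)·p_B = 0.13 × 0.378499 = 0.0492048
  P(Z=C)·p_C = 0.28 × 0.351857 = 0.0985199
Evidence: 0.248882 + 0.0492048 + 0.0985199 = 0.396607
Responsibility of Class B: 0.0492048 / 0.396607 ≈ 0.1241

0.1241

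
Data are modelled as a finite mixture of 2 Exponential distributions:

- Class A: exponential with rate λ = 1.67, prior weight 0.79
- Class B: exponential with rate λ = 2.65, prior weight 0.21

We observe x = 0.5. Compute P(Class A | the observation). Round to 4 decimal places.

0.7947

P(component k | x) = w_k·f_k(x) / marginal(x), where marginal(x) = Σ_j w_j·f_j(x).
Evaluate each component's likelihood at the observed value:
  f_A = 1.67·e^(−1.67·0.5) = 1.67·e^(−0.8350) = 0.72457
  f_B = 2.65·e^(−2.65·0.5) = 2.65·e^(−1.3250) = 0.704378
Multiply by the mixture weights:
  w_A·f_A = 0.79 × 0.72457 = 0.572411
  w_B·f_B = 0.21 × 0.704378 = 0.147919
Evidence: 0.572411 + 0.147919 = 0.72033
P(Class A | the observation) = 0.572411 / 0.72033 ≈ 0.7947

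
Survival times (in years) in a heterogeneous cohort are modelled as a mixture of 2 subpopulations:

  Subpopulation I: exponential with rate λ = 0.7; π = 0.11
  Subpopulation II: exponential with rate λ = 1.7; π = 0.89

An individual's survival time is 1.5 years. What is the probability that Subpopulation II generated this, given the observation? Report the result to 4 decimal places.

Apply Bayes' rule: the posterior for each component is proportional to its prior times its likelihood at x.
Evaluate each component's likelihood at the observed value:
  p_I = 0.244956
  p_II = 0.132739
Unnormalised posteriors:
  w_I·p_I = 0.11 × 0.244956 = 0.0269452
  w_II·p_II = 0.89 × 0.132739 = 0.118138
Marginal: 0.0269452 + 0.118138 = 0.145083
So the posterior for Subpopulation II is 0.118138 / 0.145083 ≈ 0.8143.

0.8143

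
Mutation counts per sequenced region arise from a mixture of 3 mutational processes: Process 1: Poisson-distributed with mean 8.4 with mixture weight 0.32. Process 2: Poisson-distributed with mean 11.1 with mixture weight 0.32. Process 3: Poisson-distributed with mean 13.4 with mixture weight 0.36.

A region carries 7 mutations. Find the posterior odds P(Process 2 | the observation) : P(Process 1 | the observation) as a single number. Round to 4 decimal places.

0.4728

Only the two components matter; the odds are (π_i f_i(x)) / (π_j f_j(x)).
Component likelihoods at x = 7 mutations:
  L_1 = 0.131659
  L_2 = 0.0622532
  L_3 = 0.0233215
Posterior odds = (π_2·L_2) / (π_1·L_1) = (0.32·0.0622532) / (0.32·0.131659) = 0.019921 / 0.0421309 ≈ 0.4728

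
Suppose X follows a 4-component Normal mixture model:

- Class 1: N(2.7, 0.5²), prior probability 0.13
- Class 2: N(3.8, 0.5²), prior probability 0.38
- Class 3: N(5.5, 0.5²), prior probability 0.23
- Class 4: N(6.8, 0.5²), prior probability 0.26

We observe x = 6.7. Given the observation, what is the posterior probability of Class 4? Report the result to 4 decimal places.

The responsibility of component k is P(Z=k) f_k(x) divided by Σ_j P(Z=j) f_j(x).
Evaluate each component's likelihood at the observed value:
  f_1 = 1.01045e-14
  f_2 = 3.95464e-08
  f_3 = 0.0447891
  f_4 = 0.782085
Multiply by the mixture weights:
  P(Z=1)·f_1 = 0.13 × 1.01045e-14 = 1.31359e-15
  P(Z=2)·f_2 = 0.38 × 3.95464e-08 = 1.50276e-08
  P(Z=3)·f_3 = 0.23 × 0.0447891 = 0.0103015
  P(Z=4)·f_4 = 0.26 × 0.782085 = 0.203342
Evidence: 1.31359e-15 + 1.50276e-08 + 0.0103015 + 0.203342 = 0.213644
So the posterior for Class 4 is 0.203342 / 0.213644 ≈ 0.9518.

0.9518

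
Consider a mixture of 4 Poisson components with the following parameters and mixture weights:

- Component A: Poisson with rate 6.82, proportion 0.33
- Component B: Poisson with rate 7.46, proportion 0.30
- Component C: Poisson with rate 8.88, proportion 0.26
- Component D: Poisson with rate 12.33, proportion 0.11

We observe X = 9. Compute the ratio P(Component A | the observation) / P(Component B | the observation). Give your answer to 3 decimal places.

0.931

Only the two components matter; the odds are (π_i f_i(x)) / (π_j f_j(x)).
Component likelihoods at x = 9:
  L_A = e^(−6.82)·6.82^9/9! = 0.0960302
  L_B = e^(−7.46)·7.46^9/9! = 0.113514
  L_C = e^(−8.88)·8.88^9/9! = 0.131649
  L_D = e^(−12.33)·12.33^9/9! = 0.0801777
0.03169 / 0.0340542 ≈ 0.931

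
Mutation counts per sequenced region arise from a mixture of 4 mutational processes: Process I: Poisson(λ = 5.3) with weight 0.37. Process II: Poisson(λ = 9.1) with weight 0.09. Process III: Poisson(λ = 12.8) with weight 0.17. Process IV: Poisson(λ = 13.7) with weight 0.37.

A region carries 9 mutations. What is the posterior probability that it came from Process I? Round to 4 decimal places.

0.2798

Apply Bayes' rule: the posterior for each component is proportional to its prior times its likelihood at x.
Evaluate each component's likelihood at the observed value:
  p_I = e^(−5.3)·5.3^9/9! = 0.0453899
  p_II = e^(−9.1)·9.1^9/9! = 0.131683
  p_III = e^(−12.8)·12.8^9/9! = 0.0701709
  p_IV = e^(−13.7)·13.7^9/9! = 0.0525881
Weight by the priors:
  π_I·p_I = 0.37 × 0.0453899 = 0.0167943
  π_II·p_II = 0.09 × 0.131683 = 0.0118515
  π_III·p_III = 0.17 × 0.0701709 = 0.0119291
  π_IV·p_IV = 0.37 × 0.0525881 = 0.0194576
Normaliser: 0.0167943 + 0.0118515 + 0.0119291 + 0.0194576 = 0.0600324
Responsibility of Process I: 0.0167943 / 0.0600324 ≈ 0.2798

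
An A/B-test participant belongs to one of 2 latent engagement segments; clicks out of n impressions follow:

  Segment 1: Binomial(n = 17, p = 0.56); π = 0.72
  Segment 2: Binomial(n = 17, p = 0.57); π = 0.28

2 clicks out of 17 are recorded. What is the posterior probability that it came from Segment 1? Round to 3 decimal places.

0.778

Posterior ∝ prior × likelihood, so P(k | x) ∝ w_k f_k(x); normalise over all components.
Component likelihoods at x = 2 clicks out of 17:
  f_1 = C(17,2)·0.56^2·0.44^15 = 136·0.3136·4.48529e-06 = 0.000191296
  f_2 = C(17,2)·0.57^2·0.43^15 = 136·0.3249·3.17707e-06 = 0.000140383
Multiply by the mixture weights:
  w_1·f_1 = 0.72 × 0.000191296 = 0.000137733
  w_2·f_2 = 0.28 × 0.000140383 = 3.93073e-05
Marginal: 0.000137733 + 3.93073e-05 = 0.00017704
Responsibility of Segment 1: 0.000137733 / 0.00017704 ≈ 0.778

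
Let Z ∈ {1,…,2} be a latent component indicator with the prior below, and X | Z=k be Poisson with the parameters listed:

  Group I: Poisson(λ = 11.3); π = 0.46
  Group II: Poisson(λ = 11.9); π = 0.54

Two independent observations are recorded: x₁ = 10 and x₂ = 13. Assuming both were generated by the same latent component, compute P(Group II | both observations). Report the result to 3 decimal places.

The responsibility of component k is w_k f_k(x) divided by Σ_j w_j f_j(x).
Since both observations come from the same component, the likelihood for component k is f_k(x₁)·f_k(x₂).
  f_I = [0.115743] × [0.0973222] = 0.0112643
  f_II = [0.106562] × [0.104647] = 0.0111514
Weight by the priors:
  w_I·f_I = 0.46 × 0.0112643 = 0.00518159
  w_II·f_II = 0.54 × 0.0111514 = 0.00602174
Marginal: 0.00518159 + 0.00602174 = 0.0112033
P(Group II | x₁, x₂) ≈ 0.537

0.537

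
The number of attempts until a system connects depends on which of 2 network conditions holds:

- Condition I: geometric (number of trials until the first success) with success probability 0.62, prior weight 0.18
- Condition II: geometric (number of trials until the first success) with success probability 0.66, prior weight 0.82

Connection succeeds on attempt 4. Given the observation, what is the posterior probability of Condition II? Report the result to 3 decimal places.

Apply Bayes' rule: the posterior for each component is proportional to its prior times its likelihood at x.
Evaluate each component's likelihood at the observed value:
  f_I = 0.62·(1−0.62)^3 = 0.62·0.054872 = 0.0340206
  f_II = 0.66·(1−0.66)^3 = 0.66·0.039304 = 0.0259406
Prior × likelihood for each component:
  P(Z=I)·f_I = 0.18 × 0.0340206 = 0.00612372
  P(Z=II)·f_II = 0.82 × 0.0259406 = 0.0212713
Evidence: 0.00612372 + 0.0212713 = 0.027395
P(Condition II | 4) ≈ 0.776

0.776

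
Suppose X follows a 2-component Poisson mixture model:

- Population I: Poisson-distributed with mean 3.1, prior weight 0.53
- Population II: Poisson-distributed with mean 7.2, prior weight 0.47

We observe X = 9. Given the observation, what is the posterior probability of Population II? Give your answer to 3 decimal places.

By Bayes' theorem, P(k | x) = π_k f_k(x) / Σ_j π_j f_j(x).
Poisson probabilities:
  p_I = e^(−3.1)·3.1^9/9! = 0.00328231
  p_II = e^(−7.2)·7.2^9/9! = 0.106982
Multiply by the mixture weights:
  π_I·p_I = 0.53 × 0.00328231 = 0.00173962
  π_II·p_II = 0.47 × 0.106982 = 0.0502814
Normaliser: 0.00173962 + 0.0502814 = 0.052021
P(Population II | the observation) = 0.0502814 / 0.052021 ≈ 0.967

0.967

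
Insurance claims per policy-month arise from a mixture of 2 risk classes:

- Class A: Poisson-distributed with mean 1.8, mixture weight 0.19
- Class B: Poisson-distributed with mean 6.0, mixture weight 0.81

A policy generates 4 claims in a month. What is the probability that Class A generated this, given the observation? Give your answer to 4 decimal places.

The responsibility of component k is P(Z=k) f_k(x) divided by Σ_j P(Z=j) f_j(x).
Evaluate each component's likelihood at the observed value:
  p_A = e^(−1.8)·1.8^4/4! = 0.0723017
  p_B = e^(−6.0)·6.0^4/4! = 0.133853
Multiply by the mixture weights:
  P(Z=A)·p_A = 0.19 × 0.0723017 = 0.0137373
  P(Z=B)·p_B = 0.81 × 0.133853 = 0.108421
Denominator: 0.0137373 + 0.108421 = 0.122158
Responsibility of Class A: 0.0137373 / 0.122158 ≈ 0.1125

0.1125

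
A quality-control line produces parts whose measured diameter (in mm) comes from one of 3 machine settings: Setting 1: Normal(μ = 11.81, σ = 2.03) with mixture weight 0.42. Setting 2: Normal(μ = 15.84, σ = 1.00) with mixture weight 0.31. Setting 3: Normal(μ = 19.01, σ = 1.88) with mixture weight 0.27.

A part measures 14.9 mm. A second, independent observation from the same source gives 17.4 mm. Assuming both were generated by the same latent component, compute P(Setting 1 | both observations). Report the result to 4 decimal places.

0.0112

P(component k | x) = P(Z=k)·f_k(x) / marginal(x), where marginal(x) = Σ_j P(Z=j)·f_j(x).
Since both observations come from the same component, the likelihood for component k is f_k(x₁)·f_k(x₂).
  f_1 = [0.0617] × [0.00443427] = 0.000273595
  f_2 = [0.256471] × [0.118157] = 0.030304
  f_3 = [0.0194505] × [0.147061] = 0.00286042
Prior × likelihood for each component:
  P(Z=1)·f_1 = 0.42 × 0.000273595 = 0.00011491
  P(Z=2)·f_2 = 0.31 × 0.030304 = 0.00939423
  P(Z=3)·f_3 = 0.27 × 0.00286042 = 0.000772314
Normaliser: 0.00011491 + 0.00939423 + 0.000772314 = 0.0102814
P(Setting 1 | data) ≈ 0.0112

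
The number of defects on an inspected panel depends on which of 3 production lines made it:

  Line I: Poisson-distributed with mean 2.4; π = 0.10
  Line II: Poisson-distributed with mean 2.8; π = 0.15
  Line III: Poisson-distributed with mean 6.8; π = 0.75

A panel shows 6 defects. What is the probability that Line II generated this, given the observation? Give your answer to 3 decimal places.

P(component k | x) = P(Z=k)·f_k(x) / marginal(x), where marginal(x) = Σ_j P(Z=j)·f_j(x).
Poisson probabilities:
  p_I = e^(−2.4)·2.4^6/6! = 0.0240784
  p_II = e^(−2.8)·2.8^6/6! = 0.0406997
  p_III = e^(−6.8)·6.8^6/6! = 0.152939
Unnormalised posteriors:
  P(Z=I)·p_I = 0.10 × 0.0240784 = 0.00240784
  P(Z=II)·p_II = 0.15 × 0.0406997 = 0.00610495
  P(Z=III)·p_III = 0.75 × 0.152939 = 0.114704
Denominator: 0.00240784 + 0.00610495 + 0.114704 = 0.123217
P(Line II | the observation) ≈ 0.050

0.050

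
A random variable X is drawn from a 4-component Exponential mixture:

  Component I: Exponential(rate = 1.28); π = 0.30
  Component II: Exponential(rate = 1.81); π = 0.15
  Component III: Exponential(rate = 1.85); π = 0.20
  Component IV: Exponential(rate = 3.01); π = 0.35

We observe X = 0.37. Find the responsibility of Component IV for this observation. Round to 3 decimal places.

0.380

P(component k | x) = w_k·f_k(x) / marginal(x), where marginal(x) = Σ_j w_j·f_j(x).
Exponential densities:
  L_I = 1.28·e^(−1.28·0.37) = 1.28·e^(−0.4736) = 0.797128
  L_II = 1.81·e^(−1.81·0.37) = 1.81·e^(−0.6697) = 0.92647
  L_III = 1.85·e^(−1.85·0.37) = 1.85·e^(−0.6845) = 0.933033
  L_IV = 3.01·e^(−3.01·0.37) = 3.01·e^(−1.1137) = 0.988309
Prior × likelihood for each component:
  w_I·L_I = 0.30 × 0.797128 = 0.239138
  w_II·L_II = 0.15 × 0.92647 = 0.138971
  w_III·L_III = 0.20 × 0.933033 = 0.186607
  w_IV·L_IV = 0.35 × 0.988309 = 0.345908
Denominator: 0.239138 + 0.138971 + 0.186607 + 0.345908 = 0.910624
P(Component IV | the observation) = 0.345908 / 0.910624 ≈ 0.380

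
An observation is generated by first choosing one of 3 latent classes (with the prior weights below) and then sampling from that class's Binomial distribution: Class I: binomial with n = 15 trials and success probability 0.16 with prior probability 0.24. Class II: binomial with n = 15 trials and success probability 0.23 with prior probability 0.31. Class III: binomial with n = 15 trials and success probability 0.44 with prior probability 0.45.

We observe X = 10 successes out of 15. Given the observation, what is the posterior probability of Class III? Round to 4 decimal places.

0.9947

P(component k | x) = w_k·f_k(x) / marginal(x), where marginal(x) = Σ_j w_j·f_j(x).
Evaluate each component's likelihood at the observed value:
  L_I = C(15,10)·0.16^10·0.84^5 = 3003·1.09951e-08·0.418212 = 1.38087e-05
  L_II = C(15,10)·0.23^10·0.77^5 = 3003·4.14265e-07·0.270678 = 0.000336734
  L_III = C(15,10)·0.44^10·0.56^5 = 3003·0.000271974·0.0550732 = 0.0449803
Prior × likelihood for each component:
  w_I·L_I = 0.24 × 1.38087e-05 = 3.31408e-06
  w_II·L_II = 0.31 × 0.000336734 = 0.000104388
  w_III·L_III = 0.45 × 0.0449803 = 0.0202411
Sum: 3.31408e-06 + 0.000104388 + 0.0202411 = 0.0203488
So the posterior for Class III is 0.0202411 / 0.0203488 ≈ 0.9947.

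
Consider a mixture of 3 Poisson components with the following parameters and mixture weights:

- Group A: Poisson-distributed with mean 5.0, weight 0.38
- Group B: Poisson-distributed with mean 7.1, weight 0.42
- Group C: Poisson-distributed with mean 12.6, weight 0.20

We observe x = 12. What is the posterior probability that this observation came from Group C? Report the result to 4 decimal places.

0.6311

Apply Bayes' rule: the posterior for each component is proportional to its prior times its likelihood at x.
Component likelihoods at x = 12:
  L_A = 0.00343424
  L_B = 0.0282665
  L_C = 0.11272
Multiply by the mixture weights:
  π_A·L_A = 0.38 × 0.00343424 = 0.00130501
  π_B·L_B = 0.42 × 0.0282665 = 0.0118719
  π_C·L_C = 0.20 × 0.11272 = 0.0225439
Denominator: 0.00130501 + 0.0118719 + 0.0225439 = 0.0357209
Responsibility of Group C: 0.0225439 / 0.0357209 ≈ 0.6311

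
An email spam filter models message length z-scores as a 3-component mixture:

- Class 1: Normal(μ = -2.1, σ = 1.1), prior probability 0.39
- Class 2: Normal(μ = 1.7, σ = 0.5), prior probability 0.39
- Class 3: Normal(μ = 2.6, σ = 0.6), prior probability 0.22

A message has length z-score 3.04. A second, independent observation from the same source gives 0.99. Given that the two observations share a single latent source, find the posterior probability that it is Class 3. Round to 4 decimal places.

The responsibility of component k is π_k f_k(x) divided by Σ_j π_j f_j(x).
Since both observations come from the same component, the likelihood for component k is f_k(x₁)·f_k(x₂).
  f_1 = [6.58024e-06] × [0.00701472] = 4.61586e-08
  f_2 = [0.0219939] × [0.291128] = 0.00640304
  f_3 = [0.508138] × [0.0181651] = 0.00923039
Weight by the priors:
  π_1·f_1 = 0.39 × 4.61586e-08 = 1.80018e-08
  π_2·f_2 = 0.39 × 0.00640304 = 0.00249718
  π_3·f_3 = 0.22 × 0.00923039 = 0.00203069
Denominator: 1.80018e-08 + 0.00249718 + 0.00203069 = 0.00452789
Responsibility of Class 3: 0.00203069 / 0.00452789 ≈ 0.4485

0.4485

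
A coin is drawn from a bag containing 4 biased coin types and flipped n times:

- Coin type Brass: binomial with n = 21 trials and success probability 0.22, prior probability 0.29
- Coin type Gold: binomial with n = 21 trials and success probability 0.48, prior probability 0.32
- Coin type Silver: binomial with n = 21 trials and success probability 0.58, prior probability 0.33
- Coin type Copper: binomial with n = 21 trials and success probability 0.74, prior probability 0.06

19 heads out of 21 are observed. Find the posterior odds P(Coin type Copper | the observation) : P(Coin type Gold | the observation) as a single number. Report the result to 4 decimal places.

174.8882

Only the two components matter; the odds are (w_i f_i(x)) / (w_j f_j(x)).
Evaluate each component's likelihood at the observed value:
  f_Brass = 4.09675e-11
  f_Gold = 4.98666e-05
  f_Silver = 0.00118536
  f_Copper = 0.0465124
Posterior odds = (w_Copper·f_Copper) / (w_Gold·f_Gold) = (0.06·0.0465124) / (0.32·4.98666e-05) = 0.00279074 / 1.59573e-05 ≈ 174.8882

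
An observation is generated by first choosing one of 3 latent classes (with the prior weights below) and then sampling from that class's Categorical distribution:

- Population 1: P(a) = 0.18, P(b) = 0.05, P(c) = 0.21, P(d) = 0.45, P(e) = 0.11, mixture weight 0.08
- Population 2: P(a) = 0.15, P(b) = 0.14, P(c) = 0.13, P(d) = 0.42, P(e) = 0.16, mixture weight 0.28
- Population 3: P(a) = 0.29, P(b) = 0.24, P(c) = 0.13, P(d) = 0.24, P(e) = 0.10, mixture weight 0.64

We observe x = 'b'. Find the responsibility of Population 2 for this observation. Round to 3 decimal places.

The responsibility of component k is w_k f_k(x) divided by Σ_j w_j f_j(x).
Component likelihoods at x = 'b':
  p_1 = P(b | comp) = 0.05
  p_2 = P(b | comp) = 0.14
  p_3 = P(b | comp) = 0.24
Weight by the priors:
  w_1·p_1 = 0.08 × 0.05 = 0.004
  w_2·p_2 = 0.28 × 0.14 = 0.0392
  w_3·p_3 = 0.64 × 0.24 = 0.1536
Marginal: 0.004 + 0.0392 + 0.1536 = 0.1968
Responsibility of Population 2: 0.0392 / 0.1968 ≈ 0.199

0.199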